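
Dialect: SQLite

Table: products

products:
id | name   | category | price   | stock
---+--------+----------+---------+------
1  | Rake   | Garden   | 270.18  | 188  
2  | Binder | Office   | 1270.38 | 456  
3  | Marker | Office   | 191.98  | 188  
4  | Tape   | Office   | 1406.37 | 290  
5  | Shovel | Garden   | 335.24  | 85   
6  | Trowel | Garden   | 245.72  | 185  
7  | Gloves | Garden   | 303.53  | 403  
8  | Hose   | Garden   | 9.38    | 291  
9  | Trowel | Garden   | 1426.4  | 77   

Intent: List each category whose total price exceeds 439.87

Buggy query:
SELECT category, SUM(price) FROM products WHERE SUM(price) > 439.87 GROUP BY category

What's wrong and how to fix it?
Bug: WHERE runs before GROUP BY, so aggregates aren't available there

Fix: Move the aggregate condition to a HAVING clause

Corrected query:
SELECT category, SUM(price) FROM products GROUP BY category HAVING SUM(price) > 439.87

Result:
category | SUM(price)
---------+-----------
Garden   | 2590.45   
Office   | 2868.73   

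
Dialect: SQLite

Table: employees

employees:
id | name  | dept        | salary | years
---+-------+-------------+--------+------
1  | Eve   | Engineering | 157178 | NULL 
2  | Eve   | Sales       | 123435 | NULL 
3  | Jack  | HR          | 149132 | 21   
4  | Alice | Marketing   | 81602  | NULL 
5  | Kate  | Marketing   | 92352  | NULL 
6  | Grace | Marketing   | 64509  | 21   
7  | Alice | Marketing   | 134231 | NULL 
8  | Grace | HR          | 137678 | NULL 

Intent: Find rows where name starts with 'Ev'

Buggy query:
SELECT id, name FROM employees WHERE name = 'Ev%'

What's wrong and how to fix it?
Bug: '=' compares the literal string including the % character; pattern matching needs LIKE

Fix: Replace '=' with LIKE so 'Ev%' is treated as a pattern

Corrected query:
SELECT id, name FROM employees WHERE name LIKE 'Ev%'

Result:
id | name
---+-----
1  | Eve 
2  | Eve 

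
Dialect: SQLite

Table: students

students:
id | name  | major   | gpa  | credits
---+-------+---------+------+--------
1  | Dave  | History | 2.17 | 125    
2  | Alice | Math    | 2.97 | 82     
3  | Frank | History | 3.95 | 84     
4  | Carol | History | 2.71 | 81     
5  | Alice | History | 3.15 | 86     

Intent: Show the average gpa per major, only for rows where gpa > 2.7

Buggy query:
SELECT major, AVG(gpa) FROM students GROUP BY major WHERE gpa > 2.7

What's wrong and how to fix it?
Bug: Row-level WHERE must come before GROUP BY in the clause order

Fix: Move the WHERE clause before GROUP BY

Corrected query:
SELECT major, AVG(gpa) FROM students WHERE gpa > 2.7 GROUP BY major

Result:
major   | AVG(gpa)
--------+---------
History | 3.27    
Math    | 2.97    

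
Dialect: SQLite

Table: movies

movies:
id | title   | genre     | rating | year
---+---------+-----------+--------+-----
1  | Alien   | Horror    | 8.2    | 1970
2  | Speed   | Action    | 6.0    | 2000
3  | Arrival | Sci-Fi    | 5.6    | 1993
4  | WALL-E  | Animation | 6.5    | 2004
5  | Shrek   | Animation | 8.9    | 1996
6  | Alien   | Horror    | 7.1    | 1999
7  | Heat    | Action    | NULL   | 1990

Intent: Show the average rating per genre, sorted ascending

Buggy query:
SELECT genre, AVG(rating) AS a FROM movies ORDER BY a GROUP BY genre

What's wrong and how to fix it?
Bug: GROUP BY must precede ORDER BY

Fix: Move ORDER BY to the end, after GROUP BY

Corrected query:
SELECT genre, AVG(rating) AS a FROM movies GROUP BY genre ORDER BY a

Result:
genre     | a   
----------+-----
Sci-Fi    | 5.6 
Action    | 6   
Horror    | 7.65
Animation | 7.7 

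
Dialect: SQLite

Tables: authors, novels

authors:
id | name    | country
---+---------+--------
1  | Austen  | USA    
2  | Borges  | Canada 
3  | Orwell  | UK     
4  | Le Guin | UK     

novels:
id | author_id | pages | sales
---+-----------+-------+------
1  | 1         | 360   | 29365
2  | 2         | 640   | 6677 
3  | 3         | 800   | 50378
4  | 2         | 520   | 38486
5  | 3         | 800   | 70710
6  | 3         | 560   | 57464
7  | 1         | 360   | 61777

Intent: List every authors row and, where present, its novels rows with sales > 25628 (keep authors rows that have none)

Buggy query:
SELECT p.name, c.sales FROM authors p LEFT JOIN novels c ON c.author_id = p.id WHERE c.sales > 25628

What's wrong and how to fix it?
Bug: A WHERE condition on the right-hand table after LEFT JOIN drops unmatched parents

Fix: Move the right-table condition into the ON clause so unmatched parents are kept

Corrected query:
SELECT p.name, c.sales FROM authors p LEFT JOIN novels c ON c.author_id = p.id AND c.sales > 25628

Result:
name    | sales
--------+------
Austen  | 29365
Austen  | 61777
Borges  | 38486
Orwell  | 50378
Orwell  | 57464
Orwell  | 70710
Le Guin | NULL 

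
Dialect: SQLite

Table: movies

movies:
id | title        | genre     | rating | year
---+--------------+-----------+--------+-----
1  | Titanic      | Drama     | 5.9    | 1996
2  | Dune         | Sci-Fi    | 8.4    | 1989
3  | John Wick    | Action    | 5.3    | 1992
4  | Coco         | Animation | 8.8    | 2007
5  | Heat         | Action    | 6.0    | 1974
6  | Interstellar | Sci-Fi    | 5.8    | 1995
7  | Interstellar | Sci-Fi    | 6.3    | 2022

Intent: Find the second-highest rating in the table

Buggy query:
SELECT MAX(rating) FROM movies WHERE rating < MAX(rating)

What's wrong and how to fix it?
Bug: MAX(rating) on the right of the comparison is an aggregate-in-WHERE error

Fix: Compute the overall MAX in a subquery, then take MAX of rows below it

Corrected query:
SELECT MAX(rating) FROM movies WHERE rating < (SELECT MAX(rating) FROM movies)

Result:
MAX(rating)
-----------
8.4        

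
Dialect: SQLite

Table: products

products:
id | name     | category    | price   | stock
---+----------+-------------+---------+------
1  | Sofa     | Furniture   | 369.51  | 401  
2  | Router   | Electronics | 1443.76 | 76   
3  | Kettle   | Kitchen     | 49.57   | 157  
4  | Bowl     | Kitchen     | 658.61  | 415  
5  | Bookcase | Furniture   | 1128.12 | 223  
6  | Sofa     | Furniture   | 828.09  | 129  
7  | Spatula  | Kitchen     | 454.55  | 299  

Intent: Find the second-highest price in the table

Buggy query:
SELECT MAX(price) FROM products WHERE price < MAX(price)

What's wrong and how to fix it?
Bug: MAX(price) on the right of the comparison is an aggregate-in-WHERE error

Fix: Compute the overall MAX in a subquery, then take MAX of rows below it

Corrected query:
SELECT MAX(price) FROM products WHERE price < (SELECT MAX(price) FROM products)

Result:
MAX(price)
----------
1128.12   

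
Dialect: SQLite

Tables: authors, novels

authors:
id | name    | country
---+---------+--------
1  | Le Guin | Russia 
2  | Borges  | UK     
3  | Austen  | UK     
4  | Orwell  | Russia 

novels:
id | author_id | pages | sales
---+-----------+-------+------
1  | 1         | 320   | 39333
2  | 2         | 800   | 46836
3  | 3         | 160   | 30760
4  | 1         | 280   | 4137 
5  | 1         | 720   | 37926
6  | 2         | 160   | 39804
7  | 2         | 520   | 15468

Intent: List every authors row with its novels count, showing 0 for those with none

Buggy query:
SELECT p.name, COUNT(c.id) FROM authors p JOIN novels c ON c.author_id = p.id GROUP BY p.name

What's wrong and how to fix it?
Bug: An inner join excludes parents with zero children

Fix: Use LEFT JOIN so parents without children still appear (COUNT(c.id) gives 0)

Corrected query:
SELECT p.name, COUNT(c.id) FROM authors p LEFT JOIN novels c ON c.author_id = p.id GROUP BY p.name

Result:
name    | COUNT(c.id)
--------+------------
Austen  | 1          
Borges  | 3          
Le Guin | 3          
Orwell  | 0          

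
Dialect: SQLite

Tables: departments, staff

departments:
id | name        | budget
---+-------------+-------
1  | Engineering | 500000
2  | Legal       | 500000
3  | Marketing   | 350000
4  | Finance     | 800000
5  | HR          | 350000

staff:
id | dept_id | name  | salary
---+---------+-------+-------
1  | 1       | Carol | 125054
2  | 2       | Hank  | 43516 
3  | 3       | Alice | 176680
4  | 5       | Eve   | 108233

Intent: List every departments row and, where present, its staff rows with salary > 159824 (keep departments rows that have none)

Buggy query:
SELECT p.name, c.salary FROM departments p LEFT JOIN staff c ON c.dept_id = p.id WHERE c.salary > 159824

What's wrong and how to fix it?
Bug: Filtering c.salary in WHERE discards the NULL rows produced by LEFT JOIN, turning it into an inner join

Fix: Put 'c.salary > 159824' in the JOIN's ON clause instead of WHERE

Corrected query:
SELECT p.name, c.salary FROM departments p LEFT JOIN staff c ON c.dept_id = p.id AND c.salary > 159824

Result:
name        | salary
------------+-------
Engineering | NULL  
Legal       | NULL  
Marketing   | 176680
Finance     | NULL  
HR          | NULL  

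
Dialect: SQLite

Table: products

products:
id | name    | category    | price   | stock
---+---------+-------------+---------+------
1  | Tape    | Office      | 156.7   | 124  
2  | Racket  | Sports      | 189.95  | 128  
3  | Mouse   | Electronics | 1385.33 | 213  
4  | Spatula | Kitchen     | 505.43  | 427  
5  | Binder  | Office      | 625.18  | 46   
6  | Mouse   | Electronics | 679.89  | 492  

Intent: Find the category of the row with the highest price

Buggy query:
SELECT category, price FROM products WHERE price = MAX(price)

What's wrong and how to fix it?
Bug: MAX(price) is an aggregate and cannot be used directly in WHERE

Fix: Wrap MAX in a scalar subquery so WHERE compares against a single value

Corrected query:
SELECT category, price FROM products WHERE price = (SELECT MAX(price) FROM products)

Result:
category    | price  
------------+--------
Electronics | 1385.33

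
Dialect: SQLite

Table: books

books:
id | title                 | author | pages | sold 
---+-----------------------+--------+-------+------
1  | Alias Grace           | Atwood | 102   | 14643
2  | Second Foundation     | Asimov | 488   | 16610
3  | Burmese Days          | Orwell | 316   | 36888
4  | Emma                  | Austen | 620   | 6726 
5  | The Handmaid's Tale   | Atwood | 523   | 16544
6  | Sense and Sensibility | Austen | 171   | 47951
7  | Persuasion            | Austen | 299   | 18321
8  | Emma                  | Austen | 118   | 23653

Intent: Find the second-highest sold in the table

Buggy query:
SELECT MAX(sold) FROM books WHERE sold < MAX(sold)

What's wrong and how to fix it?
Bug: MAX(sold) on the right of the comparison is an aggregate-in-WHERE error

Fix: Put the inner MAX in a scalar subquery

Corrected query:
SELECT MAX(sold) FROM books WHERE sold < (SELECT MAX(sold) FROM books)

Result:
MAX(sold)
---------
36888    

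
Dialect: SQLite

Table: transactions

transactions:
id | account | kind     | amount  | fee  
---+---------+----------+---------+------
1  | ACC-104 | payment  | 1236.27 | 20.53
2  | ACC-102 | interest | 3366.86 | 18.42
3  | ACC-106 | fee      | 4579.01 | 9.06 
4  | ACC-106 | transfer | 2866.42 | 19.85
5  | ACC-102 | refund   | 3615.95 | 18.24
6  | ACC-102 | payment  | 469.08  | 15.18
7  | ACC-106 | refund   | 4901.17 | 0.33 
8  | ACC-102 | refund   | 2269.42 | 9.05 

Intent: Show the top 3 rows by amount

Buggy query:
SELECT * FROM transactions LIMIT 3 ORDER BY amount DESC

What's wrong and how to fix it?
Bug: LIMIT must come after ORDER BY

Fix: Sort with ORDER BY, then apply LIMIT

Corrected query:
SELECT * FROM transactions ORDER BY amount DESC LIMIT 3

Result:
id | account | kind   | amount  | fee  
---+---------+--------+---------+------
7  | ACC-106 | refund | 4901.17 | 0.33 
3  | ACC-106 | fee    | 4579.01 | 9.06 
5  | ACC-102 | refund | 3615.95 | 18.24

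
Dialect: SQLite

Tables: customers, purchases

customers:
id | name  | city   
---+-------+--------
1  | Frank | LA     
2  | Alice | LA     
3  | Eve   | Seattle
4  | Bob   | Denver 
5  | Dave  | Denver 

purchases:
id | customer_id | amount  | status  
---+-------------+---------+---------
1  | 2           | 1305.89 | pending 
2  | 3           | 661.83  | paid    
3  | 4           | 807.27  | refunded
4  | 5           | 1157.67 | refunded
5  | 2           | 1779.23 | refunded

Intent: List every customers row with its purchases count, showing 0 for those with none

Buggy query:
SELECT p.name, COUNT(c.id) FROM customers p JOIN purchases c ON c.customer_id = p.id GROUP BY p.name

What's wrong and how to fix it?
Bug: An inner join excludes parents with zero children

Fix: Switch to LEFT JOIN to retain unmatched parent rows

Corrected query:
SELECT p.name, COUNT(c.id) FROM customers p LEFT JOIN purchases c ON c.customer_id = p.id GROUP BY p.name

Result:
name  | COUNT(c.id)
------+------------
Alice | 2          
Bob   | 1          
Dave  | 1          
Eve   | 1          
Frank | 0          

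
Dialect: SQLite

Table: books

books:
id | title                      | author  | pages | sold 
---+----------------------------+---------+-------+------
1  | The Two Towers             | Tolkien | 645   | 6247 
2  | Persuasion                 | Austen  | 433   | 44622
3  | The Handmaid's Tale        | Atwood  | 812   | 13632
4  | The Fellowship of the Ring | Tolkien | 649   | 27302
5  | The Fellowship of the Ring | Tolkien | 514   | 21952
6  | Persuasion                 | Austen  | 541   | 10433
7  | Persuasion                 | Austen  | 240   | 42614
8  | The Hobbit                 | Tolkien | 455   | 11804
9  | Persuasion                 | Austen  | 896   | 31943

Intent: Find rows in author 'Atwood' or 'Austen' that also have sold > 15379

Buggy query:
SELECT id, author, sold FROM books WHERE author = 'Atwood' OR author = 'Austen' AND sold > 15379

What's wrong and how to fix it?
Bug: AND binds tighter than OR, so this parses as author = 'Atwood' OR (author = 'Austen' AND sold > 15379)

Fix: Add parentheses around the OR so the AND applies to both alternatives

Corrected query:
SELECT id, author, sold FROM books WHERE (author = 'Atwood' OR author = 'Austen') AND sold > 15379

Result:
id | author | sold 
---+--------+------
2  | Austen | 44622
7  | Austen | 42614
9  | Austen | 31943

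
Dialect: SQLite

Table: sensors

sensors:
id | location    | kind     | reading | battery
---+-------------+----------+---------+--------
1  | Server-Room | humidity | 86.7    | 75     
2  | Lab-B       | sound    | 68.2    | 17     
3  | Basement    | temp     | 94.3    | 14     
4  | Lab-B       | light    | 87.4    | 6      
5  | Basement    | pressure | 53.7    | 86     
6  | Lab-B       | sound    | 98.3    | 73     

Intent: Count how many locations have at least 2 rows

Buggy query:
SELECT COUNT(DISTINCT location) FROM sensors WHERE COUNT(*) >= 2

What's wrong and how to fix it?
Bug: WHERE filters individual rows, not groups, so a group-level COUNT is invalid there

Fix: Group first with HAVING COUNT(*) >= 2, then COUNT the resulting groups

Corrected query:
SELECT COUNT(*) FROM (SELECT location FROM sensors GROUP BY location HAVING COUNT(*) >= 2)

Result:
COUNT(*)
--------
2       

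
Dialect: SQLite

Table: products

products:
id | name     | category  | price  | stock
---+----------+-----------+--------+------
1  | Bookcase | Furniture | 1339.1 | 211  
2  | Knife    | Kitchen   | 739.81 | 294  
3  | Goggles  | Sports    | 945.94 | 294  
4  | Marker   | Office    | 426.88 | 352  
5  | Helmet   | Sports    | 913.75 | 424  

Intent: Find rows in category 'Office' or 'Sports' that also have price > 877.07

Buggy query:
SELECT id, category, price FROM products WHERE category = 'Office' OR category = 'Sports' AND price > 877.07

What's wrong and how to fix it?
Bug: AND binds tighter than OR, so this parses as category = 'Office' OR (category = 'Sports' AND price > 877.07)

Fix: Add parentheses around the OR so the AND applies to both alternatives

Corrected query:
SELECT id, category, price FROM products WHERE (category = 'Office' OR category = 'Sports') AND price > 877.07

Result:
id | category | price 
---+----------+-------
3  | Sports   | 945.94
5  | Sports   | 913.75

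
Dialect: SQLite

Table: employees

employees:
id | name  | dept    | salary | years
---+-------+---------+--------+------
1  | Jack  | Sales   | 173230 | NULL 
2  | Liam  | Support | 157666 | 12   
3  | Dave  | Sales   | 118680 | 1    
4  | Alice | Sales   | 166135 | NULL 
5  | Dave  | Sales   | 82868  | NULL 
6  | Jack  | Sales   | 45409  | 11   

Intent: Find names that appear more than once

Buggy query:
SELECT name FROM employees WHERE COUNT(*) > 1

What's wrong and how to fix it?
Bug: WHERE can't reference COUNT(*); aggregates are computed after WHERE

Fix: GROUP BY name, then filter groups with HAVING COUNT(*) > 1

Corrected query:
SELECT name FROM employees GROUP BY name HAVING COUNT(*) > 1

Result:
name
----
Dave
Jack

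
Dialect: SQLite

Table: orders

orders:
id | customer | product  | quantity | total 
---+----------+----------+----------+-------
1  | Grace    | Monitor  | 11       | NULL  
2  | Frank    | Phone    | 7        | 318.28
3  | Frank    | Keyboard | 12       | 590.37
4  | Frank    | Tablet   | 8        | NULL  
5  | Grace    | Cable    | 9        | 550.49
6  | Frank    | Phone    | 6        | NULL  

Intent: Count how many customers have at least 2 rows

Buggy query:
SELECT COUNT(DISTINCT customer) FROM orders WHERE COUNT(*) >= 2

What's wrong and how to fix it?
Bug: COUNT(*) cannot appear in WHERE; the per-group count doesn't exist yet

Fix: Use a subquery that GROUPs and filters with HAVING, then count its rows

Corrected query:
SELECT COUNT(*) FROM (SELECT customer FROM orders GROUP BY customer HAVING COUNT(*) >= 2)

Result:
COUNT(*)
--------
2       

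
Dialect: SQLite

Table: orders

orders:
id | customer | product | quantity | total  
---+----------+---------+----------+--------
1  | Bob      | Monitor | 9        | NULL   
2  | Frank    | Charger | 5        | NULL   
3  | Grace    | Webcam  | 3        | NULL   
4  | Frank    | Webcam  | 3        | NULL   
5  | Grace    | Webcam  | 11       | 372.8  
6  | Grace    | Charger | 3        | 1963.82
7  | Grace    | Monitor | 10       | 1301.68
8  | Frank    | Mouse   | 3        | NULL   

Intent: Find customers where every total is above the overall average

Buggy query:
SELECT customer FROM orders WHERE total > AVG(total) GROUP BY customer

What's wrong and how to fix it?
Bug: AVG() is an aggregate; it can't sit directly in WHERE

Fix: Compute the overall average in a scalar subquery and compare each group's MIN against it in HAVING

Corrected query:
SELECT customer FROM orders GROUP BY customer HAVING MIN(total) > (SELECT AVG(total) FROM orders)

Result:
(no rows)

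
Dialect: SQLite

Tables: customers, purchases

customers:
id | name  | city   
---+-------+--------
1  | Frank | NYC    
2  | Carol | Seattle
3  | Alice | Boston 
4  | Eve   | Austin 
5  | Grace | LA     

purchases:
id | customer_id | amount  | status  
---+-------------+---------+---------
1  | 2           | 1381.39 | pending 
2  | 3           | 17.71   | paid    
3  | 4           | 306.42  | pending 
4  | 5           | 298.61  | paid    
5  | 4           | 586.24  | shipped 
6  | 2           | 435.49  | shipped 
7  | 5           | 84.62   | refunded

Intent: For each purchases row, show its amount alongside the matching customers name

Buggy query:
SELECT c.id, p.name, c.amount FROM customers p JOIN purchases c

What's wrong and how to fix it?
Bug: JOIN with no ON clause produces a cartesian product; every purchases row pairs with every customers row

Fix: Specify the join condition linking the foreign key to the parent id

Corrected query:
SELECT c.id, p.name, c.amount FROM customers p JOIN purchases c ON c.customer_id = p.id

Result:
id | name  | amount 
---+-------+--------
1  | Carol | 1381.39
2  | Alice | 17.71  
3  | Eve   | 306.42 
4  | Grace | 298.61 
5  | Eve   | 586.24 
6  | Carol | 435.49 
7  | Grace | 84.62  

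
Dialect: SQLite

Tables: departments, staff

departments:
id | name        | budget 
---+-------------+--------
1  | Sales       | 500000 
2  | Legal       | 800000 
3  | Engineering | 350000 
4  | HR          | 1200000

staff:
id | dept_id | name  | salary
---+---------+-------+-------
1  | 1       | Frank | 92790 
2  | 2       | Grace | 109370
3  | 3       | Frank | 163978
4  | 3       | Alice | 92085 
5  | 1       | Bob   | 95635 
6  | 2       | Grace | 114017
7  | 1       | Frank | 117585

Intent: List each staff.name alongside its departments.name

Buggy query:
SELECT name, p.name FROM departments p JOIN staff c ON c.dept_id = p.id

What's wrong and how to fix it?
Bug: Both tables have a 'name' column; the unqualified reference is ambiguous

Fix: Qualify the column with its table alias (c.name)

Corrected query:
SELECT c.name, p.name FROM departments p JOIN staff c ON c.dept_id = p.id

Result:
name  | name       
------+------------
Frank | Sales      
Grace | Legal      
Frank | Engineering
Alice | Engineering
Bob   | Sales      
Grace | Legal      
Frank | Sales      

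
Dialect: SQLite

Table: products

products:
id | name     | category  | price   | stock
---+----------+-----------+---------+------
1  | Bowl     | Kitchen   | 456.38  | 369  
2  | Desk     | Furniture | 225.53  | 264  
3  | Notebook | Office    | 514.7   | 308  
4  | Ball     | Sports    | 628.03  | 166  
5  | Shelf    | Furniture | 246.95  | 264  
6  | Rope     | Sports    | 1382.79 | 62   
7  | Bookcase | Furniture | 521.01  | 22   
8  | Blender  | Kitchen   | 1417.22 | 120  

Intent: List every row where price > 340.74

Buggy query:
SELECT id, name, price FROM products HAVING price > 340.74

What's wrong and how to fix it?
Bug: This is a non-aggregate query (no GROUP BY, no aggregates), so in SQLite the HAVING clause is invalid here; a row-level condition belongs in WHERE

Fix: Use WHERE for row-level filtering

Corrected query:
SELECT id, name, price FROM products WHERE price > 340.74

Result:
id | name     | price  
---+----------+--------
1  | Bowl     | 456.38 
3  | Notebook | 514.7  
4  | Ball     | 628.03 
6  | Rope     | 1382.79
7  | Bookcase | 521.01 
8  | Blender  | 1417.22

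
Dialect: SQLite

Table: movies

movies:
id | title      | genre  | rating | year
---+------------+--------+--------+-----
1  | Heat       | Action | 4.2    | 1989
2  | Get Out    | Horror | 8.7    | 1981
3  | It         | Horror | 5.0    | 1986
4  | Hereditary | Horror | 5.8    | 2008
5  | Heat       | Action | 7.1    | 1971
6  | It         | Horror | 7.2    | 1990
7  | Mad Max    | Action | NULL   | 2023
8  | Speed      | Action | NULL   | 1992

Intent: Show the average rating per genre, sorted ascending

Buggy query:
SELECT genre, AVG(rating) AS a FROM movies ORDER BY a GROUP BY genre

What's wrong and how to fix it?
Bug: ORDER BY appears before GROUP BY; SQL clause order requires GROUP BY first

Fix: Reorder: SELECT … FROM … GROUP BY … ORDER BY …

Corrected query:
SELECT genre, AVG(rating) AS a FROM movies GROUP BY genre ORDER BY a

Result:
genre  | a    
-------+------
Action | 5.65 
Horror | 6.675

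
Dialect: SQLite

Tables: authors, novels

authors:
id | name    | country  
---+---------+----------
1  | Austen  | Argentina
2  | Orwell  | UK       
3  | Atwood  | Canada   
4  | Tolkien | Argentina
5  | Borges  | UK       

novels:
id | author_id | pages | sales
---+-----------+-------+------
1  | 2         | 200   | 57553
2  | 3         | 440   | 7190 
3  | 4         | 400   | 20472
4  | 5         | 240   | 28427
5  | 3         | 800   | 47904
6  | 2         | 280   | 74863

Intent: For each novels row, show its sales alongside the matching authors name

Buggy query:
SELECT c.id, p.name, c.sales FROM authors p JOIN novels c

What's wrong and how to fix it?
Bug: Missing join condition: each novels row is matched to all authors rows instead of just its own

Fix: Add ON c.author_id = p.id to the JOIN

Corrected query:
SELECT c.id, p.name, c.sales FROM authors p JOIN novels c ON c.author_id = p.id

Result:
id | name    | sales
---+---------+------
1  | Orwell  | 57553
2  | Atwood  | 7190 
3  | Tolkien | 20472
4  | Borges  | 28427
5  | Atwood  | 47904
6  | Orwell  | 74863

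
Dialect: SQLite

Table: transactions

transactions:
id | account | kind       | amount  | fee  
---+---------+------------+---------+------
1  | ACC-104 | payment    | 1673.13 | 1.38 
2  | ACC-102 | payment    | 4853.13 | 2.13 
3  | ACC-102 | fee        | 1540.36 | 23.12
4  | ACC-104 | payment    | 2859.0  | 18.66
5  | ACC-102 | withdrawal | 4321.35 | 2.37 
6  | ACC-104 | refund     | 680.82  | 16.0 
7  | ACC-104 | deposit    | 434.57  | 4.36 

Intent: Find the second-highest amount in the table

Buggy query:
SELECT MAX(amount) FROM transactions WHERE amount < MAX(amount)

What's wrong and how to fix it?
Bug: MAX(amount) on the right of the comparison is an aggregate-in-WHERE error

Fix: Put the inner MAX in a scalar subquery

Corrected query:
SELECT MAX(amount) FROM transactions WHERE amount < (SELECT MAX(amount) FROM transactions)

Result:
MAX(amount)
-----------
4321.35    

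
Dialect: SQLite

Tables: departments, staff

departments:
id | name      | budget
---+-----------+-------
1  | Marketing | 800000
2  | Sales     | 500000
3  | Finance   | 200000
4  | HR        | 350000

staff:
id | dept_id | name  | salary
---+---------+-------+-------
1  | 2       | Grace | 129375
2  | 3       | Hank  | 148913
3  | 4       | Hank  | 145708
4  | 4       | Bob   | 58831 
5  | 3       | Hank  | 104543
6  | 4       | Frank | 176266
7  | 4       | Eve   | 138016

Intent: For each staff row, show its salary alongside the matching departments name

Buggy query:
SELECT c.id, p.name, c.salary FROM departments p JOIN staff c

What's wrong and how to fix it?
Bug: JOIN with no ON clause produces a cartesian product; every staff row pairs with every departments row

Fix: Specify the join condition linking the foreign key to the parent id

Corrected query:
SELECT c.id, p.name, c.salary FROM departments p JOIN staff c ON c.dept_id = p.id

Result:
id | name    | salary
---+---------+-------
1  | Sales   | 129375
2  | Finance | 148913
3  | HR      | 145708
4  | HR      | 58831 
5  | Finance | 104543
6  | HR      | 176266
7  | HR      | 138016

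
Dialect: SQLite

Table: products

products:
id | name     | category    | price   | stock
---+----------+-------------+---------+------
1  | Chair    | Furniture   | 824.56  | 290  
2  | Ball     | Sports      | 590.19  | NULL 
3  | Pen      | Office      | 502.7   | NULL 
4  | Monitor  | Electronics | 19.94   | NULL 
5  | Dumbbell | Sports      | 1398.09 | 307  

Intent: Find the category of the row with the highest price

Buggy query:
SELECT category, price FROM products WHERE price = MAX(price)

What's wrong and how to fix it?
Bug: WHERE is evaluated per row; an aggregate over the whole table isn't defined there

Fix: Wrap MAX in a scalar subquery so WHERE compares against a single value

Corrected query:
SELECT category, price FROM products WHERE price = (SELECT MAX(price) FROM products)

Result:
category | price  
---------+--------
Sports   | 1398.09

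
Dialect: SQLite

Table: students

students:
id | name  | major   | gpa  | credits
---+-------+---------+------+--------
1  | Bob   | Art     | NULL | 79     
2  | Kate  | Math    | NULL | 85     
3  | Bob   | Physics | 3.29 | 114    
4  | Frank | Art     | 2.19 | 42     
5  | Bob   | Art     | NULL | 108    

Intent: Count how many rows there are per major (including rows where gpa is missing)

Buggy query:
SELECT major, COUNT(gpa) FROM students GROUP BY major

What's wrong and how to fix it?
Bug: COUNT(gpa) skips NULLs, so groups with missing gpa are undercounted

Fix: Replace COUNT(gpa) with COUNT(*)

Corrected query:
SELECT major, COUNT(*) FROM students GROUP BY major

Result:
major   | COUNT(*)
--------+---------
Art     | 3       
Math    | 1       
Physics | 1       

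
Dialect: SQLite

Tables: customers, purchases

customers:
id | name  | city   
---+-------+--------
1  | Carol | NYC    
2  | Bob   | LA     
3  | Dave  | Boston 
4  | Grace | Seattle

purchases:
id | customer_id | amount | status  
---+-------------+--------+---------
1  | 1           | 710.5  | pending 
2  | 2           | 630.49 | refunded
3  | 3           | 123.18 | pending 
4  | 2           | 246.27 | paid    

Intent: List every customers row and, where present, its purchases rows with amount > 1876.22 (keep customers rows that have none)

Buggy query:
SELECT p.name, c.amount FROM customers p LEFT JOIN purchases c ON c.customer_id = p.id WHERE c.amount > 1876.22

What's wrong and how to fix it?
Bug: Filtering c.amount in WHERE discards the NULL rows produced by LEFT JOIN, turning it into an inner join

Fix: Move the right-table condition into the ON clause so unmatched parents are kept

Corrected query:
SELECT p.name, c.amount FROM customers p LEFT JOIN purchases c ON c.customer_id = p.id AND c.amount > 1876.22

Result:
name  | amount
------+-------
Carol | NULL  
Bob   | NULL  
Dave  | NULL  
Grace | NULL  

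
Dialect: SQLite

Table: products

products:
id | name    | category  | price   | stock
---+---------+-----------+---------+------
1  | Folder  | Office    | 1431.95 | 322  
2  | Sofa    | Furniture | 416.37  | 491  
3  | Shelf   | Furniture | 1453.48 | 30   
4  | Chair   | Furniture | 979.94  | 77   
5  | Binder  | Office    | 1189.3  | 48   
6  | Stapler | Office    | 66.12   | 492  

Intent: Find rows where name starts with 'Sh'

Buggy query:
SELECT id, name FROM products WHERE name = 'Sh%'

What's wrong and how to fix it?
Bug: Wildcards only work with LIKE; '=' treats '%' as a literal character

Fix: Use LIKE for wildcard pattern matching

Corrected query:
SELECT id, name FROM products WHERE name LIKE 'Sh%'

Result:
id | name 
---+------
3  | Shelf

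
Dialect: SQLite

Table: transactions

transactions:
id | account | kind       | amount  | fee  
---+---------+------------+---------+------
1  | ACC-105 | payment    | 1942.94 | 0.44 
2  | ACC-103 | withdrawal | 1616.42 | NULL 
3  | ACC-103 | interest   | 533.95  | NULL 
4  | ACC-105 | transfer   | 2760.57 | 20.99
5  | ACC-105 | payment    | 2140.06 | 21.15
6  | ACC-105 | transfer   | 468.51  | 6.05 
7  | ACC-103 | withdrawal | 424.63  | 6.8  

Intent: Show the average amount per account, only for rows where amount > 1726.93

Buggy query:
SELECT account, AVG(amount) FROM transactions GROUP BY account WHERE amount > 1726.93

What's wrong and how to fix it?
Bug: WHERE cannot follow GROUP BY

Fix: Place WHERE between FROM and GROUP BY

Corrected query:
SELECT account, AVG(amount) FROM transactions WHERE amount > 1726.93 GROUP BY account

Result:
account | AVG(amount)
--------+------------
ACC-105 | 2281.19    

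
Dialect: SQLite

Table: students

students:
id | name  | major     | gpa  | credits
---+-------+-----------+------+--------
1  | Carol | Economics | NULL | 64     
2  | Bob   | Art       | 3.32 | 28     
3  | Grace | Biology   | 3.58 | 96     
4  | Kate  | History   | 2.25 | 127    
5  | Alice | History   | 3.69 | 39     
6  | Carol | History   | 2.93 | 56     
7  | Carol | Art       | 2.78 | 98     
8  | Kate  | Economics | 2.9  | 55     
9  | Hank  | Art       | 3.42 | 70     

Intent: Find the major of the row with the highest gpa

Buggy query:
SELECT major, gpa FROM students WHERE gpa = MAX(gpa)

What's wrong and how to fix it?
Bug: WHERE is evaluated per row; an aggregate over the whole table isn't defined there

Fix: Use a subquery: WHERE gpa = (SELECT MAX(gpa) FROM students)

Corrected query:
SELECT major, gpa FROM students WHERE gpa = (SELECT MAX(gpa) FROM students)

Result:
major   | gpa 
--------+-----
History | 3.69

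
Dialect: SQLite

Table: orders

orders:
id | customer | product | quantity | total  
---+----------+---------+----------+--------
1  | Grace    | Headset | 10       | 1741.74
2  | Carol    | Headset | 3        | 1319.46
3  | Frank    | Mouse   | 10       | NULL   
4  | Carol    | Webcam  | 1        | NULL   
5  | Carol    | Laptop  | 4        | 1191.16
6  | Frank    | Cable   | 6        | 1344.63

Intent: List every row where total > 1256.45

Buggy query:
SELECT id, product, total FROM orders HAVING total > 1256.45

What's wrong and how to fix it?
Bug: HAVING filters the output of aggregation, but this query has no GROUP BY and no aggregate functions, so SQLite rejects it (HAVING clause on a non-aggregate query); the condition here is per row

Fix: Replace HAVING with WHERE since the condition applies to individual rows

Corrected query:
SELECT id, product, total FROM orders WHERE total > 1256.45

Result:
id | product | total  
---+---------+--------
1  | Headset | 1741.74
2  | Headset | 1319.46
6  | Cable   | 1344.63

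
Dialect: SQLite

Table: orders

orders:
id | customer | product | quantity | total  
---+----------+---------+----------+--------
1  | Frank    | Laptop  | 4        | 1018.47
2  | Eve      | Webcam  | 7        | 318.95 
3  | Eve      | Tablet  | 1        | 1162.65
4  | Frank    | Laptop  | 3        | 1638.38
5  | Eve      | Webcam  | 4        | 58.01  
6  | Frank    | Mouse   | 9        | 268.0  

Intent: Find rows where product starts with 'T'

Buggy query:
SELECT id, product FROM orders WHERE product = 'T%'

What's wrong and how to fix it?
Bug: Wildcards only work with LIKE; '=' treats '%' as a literal character

Fix: Replace '=' with LIKE so 'T%' is treated as a pattern

Corrected query:
SELECT id, product FROM orders WHERE product LIKE 'T%'

Result:
id | product
---+--------
3  | Tablet 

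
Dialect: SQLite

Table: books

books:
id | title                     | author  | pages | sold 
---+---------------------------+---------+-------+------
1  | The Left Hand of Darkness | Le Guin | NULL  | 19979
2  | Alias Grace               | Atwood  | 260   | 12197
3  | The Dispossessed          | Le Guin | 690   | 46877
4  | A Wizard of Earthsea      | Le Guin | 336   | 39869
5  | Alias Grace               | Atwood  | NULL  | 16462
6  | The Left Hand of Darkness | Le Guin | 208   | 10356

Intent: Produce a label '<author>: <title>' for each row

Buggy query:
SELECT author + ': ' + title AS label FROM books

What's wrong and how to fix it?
Bug: SQLite uses || for string concatenation; + coerces text to numbers (yielding 0)

Fix: Use the || operator for string concatenation

Corrected query:
SELECT author || ': ' || title AS label FROM books

Result:
label                             
----------------------------------
Le Guin: The Left Hand of Darkness
Atwood: Alias Grace               
Le Guin: The Dispossessed         
Le Guin: A Wizard of Earthsea     
Atwood: Alias Grace               
Le Guin: The Left Hand of Darkness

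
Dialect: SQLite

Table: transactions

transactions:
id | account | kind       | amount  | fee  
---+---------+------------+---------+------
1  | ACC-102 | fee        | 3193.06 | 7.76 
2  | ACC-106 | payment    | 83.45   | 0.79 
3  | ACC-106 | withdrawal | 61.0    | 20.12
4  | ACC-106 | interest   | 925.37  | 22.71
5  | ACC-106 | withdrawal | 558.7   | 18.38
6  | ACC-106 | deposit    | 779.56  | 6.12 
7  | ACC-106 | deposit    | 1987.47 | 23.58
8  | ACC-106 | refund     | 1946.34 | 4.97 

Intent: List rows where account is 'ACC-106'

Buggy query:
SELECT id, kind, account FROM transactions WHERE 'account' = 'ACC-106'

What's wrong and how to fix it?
Bug: 'account' in single quotes is a string literal, not the column; the comparison is literal-vs-literal and never true

Fix: Remove the quotes around the column name (or use double quotes for an identifier)

Corrected query:
SELECT id, kind, account FROM transactions WHERE account = 'ACC-106'

Result:
id | kind       | account
---+------------+--------
2  | payment    | ACC-106
3  | withdrawal | ACC-106
4  | interest   | ACC-106
5  | withdrawal | ACC-106
6  | deposit    | ACC-106
7  | deposit    | ACC-106
8  | refund     | ACC-106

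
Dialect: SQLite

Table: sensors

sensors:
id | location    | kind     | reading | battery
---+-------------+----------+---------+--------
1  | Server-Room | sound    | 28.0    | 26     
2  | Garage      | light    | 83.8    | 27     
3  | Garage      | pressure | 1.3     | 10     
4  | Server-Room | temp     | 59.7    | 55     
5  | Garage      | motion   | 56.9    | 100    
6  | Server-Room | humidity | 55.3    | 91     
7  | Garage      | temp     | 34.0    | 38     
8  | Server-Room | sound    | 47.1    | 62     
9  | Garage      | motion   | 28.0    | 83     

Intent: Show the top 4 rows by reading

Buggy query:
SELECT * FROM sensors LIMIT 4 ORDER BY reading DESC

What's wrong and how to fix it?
Bug: LIMIT must come after ORDER BY

Fix: Sort with ORDER BY, then apply LIMIT

Corrected query:
SELECT * FROM sensors ORDER BY reading DESC LIMIT 4

Result:
id | location    | kind     | reading | battery
---+-------------+----------+---------+--------
2  | Garage      | light    | 83.8    | 27     
4  | Server-Room | temp     | 59.7    | 55     
5  | Garage      | motion   | 56.9    | 100    
6  | Server-Room | humidity | 55.3    | 91     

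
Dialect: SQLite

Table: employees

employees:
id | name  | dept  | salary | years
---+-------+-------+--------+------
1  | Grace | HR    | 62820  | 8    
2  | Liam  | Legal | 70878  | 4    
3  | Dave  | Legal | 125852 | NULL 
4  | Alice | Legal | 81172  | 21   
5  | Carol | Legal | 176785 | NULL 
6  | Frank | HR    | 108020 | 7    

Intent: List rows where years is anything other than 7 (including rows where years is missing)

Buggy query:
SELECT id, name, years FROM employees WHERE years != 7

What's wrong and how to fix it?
Bug: Inequality against NULL is unknown, not true; rows with NULL are dropped

Fix: Add an explicit OR years IS NULL to include the missing-value rows

Corrected query:
SELECT id, name, years FROM employees WHERE years != 7 OR years IS NULL

Result:
id | name  | years
---+-------+------
1  | Grace | 8    
2  | Liam  | 4    
3  | Dave  | NULL 
4  | Alice | 21   
5  | Carol | NULL 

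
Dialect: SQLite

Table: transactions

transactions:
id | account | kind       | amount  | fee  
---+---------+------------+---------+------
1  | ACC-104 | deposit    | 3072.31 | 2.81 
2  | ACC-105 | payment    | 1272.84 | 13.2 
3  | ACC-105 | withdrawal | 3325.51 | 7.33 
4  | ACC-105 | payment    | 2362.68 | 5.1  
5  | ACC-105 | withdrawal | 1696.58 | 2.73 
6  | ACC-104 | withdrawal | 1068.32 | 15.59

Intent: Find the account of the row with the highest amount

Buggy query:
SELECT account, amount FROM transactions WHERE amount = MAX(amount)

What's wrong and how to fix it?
Bug: MAX(amount) is an aggregate and cannot be used directly in WHERE

Fix: Use a subquery: WHERE amount = (SELECT MAX(amount) FROM transactions)

Corrected query:
SELECT account, amount FROM transactions WHERE amount = (SELECT MAX(amount) FROM transactions)

Result:
account | amount 
--------+--------
ACC-105 | 3325.51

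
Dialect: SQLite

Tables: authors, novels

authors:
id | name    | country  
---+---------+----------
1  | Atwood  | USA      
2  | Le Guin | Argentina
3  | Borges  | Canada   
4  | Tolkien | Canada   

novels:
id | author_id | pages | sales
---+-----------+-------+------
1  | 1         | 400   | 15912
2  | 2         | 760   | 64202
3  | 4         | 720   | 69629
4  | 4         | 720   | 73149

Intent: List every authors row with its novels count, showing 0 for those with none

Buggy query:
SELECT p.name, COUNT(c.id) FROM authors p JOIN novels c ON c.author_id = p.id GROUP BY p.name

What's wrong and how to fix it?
Bug: INNER JOIN drops authors rows that have no matching novels rows

Fix: Switch to LEFT JOIN to retain unmatched parent rows

Corrected query:
SELECT p.name, COUNT(c.id) FROM authors p LEFT JOIN novels c ON c.author_id = p.id GROUP BY p.name

Result:
name    | COUNT(c.id)
--------+------------
Atwood  | 1          
Borges  | 0          
Le Guin | 1          
Tolkien | 2          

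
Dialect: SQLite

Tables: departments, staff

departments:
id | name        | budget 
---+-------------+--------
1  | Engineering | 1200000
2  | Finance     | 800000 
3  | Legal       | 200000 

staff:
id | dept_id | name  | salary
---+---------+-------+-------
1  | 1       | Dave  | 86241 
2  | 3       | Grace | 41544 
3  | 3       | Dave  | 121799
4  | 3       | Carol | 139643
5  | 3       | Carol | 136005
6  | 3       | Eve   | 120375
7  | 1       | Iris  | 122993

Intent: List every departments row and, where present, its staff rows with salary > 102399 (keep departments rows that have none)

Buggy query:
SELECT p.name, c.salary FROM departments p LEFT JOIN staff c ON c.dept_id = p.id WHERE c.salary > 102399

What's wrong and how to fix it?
Bug: A WHERE condition on the right-hand table after LEFT JOIN drops unmatched parents

Fix: Put 'c.salary > 102399' in the JOIN's ON clause instead of WHERE

Corrected query:
SELECT p.name, c.salary FROM departments p LEFT JOIN staff c ON c.dept_id = p.id AND c.salary > 102399

Result:
name        | salary
------------+-------
Engineering | 122993
Finance     | NULL  
Legal       | 120375
Legal       | 121799
Legal       | 136005
Legal       | 139643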